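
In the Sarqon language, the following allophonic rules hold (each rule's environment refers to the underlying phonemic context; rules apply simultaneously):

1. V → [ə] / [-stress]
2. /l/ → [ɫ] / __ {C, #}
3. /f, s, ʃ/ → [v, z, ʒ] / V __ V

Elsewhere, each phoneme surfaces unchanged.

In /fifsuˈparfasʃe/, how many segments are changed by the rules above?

4

Segments that undergo a rule: /i/ → [ə] (rule 1); /u/ → [ə] (rule 1); /a/ → [ə] (rule 1); /e/ → [ə] (rule 1).
All other segments surface unchanged.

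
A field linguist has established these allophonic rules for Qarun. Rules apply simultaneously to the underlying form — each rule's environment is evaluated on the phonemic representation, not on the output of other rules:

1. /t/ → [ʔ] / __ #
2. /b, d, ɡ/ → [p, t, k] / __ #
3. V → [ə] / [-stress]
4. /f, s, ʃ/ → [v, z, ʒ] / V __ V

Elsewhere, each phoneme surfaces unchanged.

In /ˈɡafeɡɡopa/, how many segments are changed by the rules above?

4

Segments that undergo a rule: /f/ → [v] (rule 4); /e/ → [ə] (rule 3); /o/ → [ə] (rule 3); /a/ → [ə] (rule 3).
All other segments surface unchanged.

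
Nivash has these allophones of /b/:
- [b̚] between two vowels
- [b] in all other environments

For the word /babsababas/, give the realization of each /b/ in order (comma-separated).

[b], [b], [b̚], [b̚]

Occurrence 1 (position 1): no conditioning environment matches → elsewhere allophone [b].
Occurrence 2 (position 3): no conditioning environment matches → elsewhere allophone [b].
Occurrence 3 (position 6): between two vowels → [b̚].
Occurrence 4 (position 8): between two vowels → [b̚].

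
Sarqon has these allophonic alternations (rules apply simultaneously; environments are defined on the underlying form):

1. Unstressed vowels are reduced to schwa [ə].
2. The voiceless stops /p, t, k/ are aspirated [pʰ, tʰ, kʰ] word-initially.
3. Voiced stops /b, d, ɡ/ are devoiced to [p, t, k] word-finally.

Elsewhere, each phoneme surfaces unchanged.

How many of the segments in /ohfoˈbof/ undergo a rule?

Segments that undergo a rule: /o/ → [ə] (rule 1); /o/ → [ə] (rule 1).
All other segments surface unchanged.

2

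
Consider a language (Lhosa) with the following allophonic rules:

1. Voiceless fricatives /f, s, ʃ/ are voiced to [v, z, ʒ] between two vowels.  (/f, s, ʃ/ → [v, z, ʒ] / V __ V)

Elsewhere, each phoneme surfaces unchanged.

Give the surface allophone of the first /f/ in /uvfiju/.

[f]

/f/ — between /v/ and /i/; rule 1 does not apply here → [f].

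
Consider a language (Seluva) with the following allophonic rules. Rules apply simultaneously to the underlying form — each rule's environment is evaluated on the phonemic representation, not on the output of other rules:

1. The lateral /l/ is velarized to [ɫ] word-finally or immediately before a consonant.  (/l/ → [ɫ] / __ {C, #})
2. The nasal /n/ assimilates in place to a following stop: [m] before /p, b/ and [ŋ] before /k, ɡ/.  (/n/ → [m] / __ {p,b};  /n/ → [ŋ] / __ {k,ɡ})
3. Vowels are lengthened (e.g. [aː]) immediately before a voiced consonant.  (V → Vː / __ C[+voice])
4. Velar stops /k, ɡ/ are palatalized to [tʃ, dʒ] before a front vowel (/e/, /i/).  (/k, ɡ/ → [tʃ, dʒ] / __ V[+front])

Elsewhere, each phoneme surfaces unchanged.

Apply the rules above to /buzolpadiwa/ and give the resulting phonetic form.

/b/ (word-initial): no rule targets it → [b].
/u/ meets the environment for rule 3 (before a voiced consonant) → [uː].
/z/ (between /u/ and /o/): no rule targets it → [z].
Rule 3 applies to /o/ (between /z/ and /l/: before a voiced consonant) → [oː].
Rule 1 applies to /l/ (between /o/ and /p/: word-finally or immediately before a consonant) → [ɫ].
/p/ (between /l/ and /a/) is unaffected → [p].
/a/ meets the environment for rule 3 (before a voiced consonant) → [aː].
/d/ (between /a/ and /i/) is unaffected → [d].
Rule 3 applies to /i/ (between /d/ and /w/: before a voiced consonant) → [iː].
/w/ stays [w].
/a/ (word-final): rule 3 targets it, but not before a voiced consonant → unchanged [a].

[buːzoːɫpaːdiːwa]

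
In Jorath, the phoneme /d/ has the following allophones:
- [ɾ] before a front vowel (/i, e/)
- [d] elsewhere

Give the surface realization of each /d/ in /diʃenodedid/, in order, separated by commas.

Occurrence 1 (position 1): before a front vowel (/i, e/) → [ɾ].
Occurrence 2 (position 7): before a front vowel (/i, e/) → [ɾ].
Occurrence 3 (position 9): before a front vowel (/i, e/) → [ɾ].
Occurrence 4 (position 11): no conditioning environment matches → elsewhere allophone [d].

[ɾ], [ɾ], [ɾ], [d]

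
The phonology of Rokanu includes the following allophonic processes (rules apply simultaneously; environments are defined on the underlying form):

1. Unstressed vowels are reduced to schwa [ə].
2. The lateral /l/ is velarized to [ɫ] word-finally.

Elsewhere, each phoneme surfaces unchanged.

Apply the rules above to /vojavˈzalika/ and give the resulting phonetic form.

/o/ meets the environment for rule 1 (in an unstressed syllable) → [ə].
/a/ meets the environment for rule 1 (in an unstressed syllable) → [ə].
/a/ (between /z/ and /l/) is in the target of rule 1 but the environment (in an unstressed syllable) is not met → [a].
/l/ (between /a/ and /i/): rule 2 targets it, but not word-finally → unchanged [l].
/i/ — between /l/ and /k/, in an unstressed syllable — surfaces as [ə] (rule 1).
/a/ meets the environment for rule 1 (in an unstressed syllable) → [ə].

[vəjəvˈzaləkə]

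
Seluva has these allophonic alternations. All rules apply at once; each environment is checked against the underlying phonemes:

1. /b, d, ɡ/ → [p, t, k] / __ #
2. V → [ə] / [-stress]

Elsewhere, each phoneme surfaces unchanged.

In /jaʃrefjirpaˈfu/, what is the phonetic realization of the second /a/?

[ə]

/a/ meets the environment for rule 2 (in an unstressed syllable) → [ə].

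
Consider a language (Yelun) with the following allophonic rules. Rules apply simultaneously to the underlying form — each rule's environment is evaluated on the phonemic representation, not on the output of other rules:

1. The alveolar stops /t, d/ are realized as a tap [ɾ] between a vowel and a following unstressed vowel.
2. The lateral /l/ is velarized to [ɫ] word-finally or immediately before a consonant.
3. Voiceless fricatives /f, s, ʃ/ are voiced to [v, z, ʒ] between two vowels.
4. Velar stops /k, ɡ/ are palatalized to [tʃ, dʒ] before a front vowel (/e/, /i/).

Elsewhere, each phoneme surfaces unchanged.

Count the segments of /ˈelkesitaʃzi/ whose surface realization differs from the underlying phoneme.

Segments that undergo a rule: /l/ → [ɫ] (rule 2); /k/ → [tʃ] (rule 4); /s/ → [z] (rule 3); /t/ → [ɾ] (rule 1).
All other segments surface unchanged.

4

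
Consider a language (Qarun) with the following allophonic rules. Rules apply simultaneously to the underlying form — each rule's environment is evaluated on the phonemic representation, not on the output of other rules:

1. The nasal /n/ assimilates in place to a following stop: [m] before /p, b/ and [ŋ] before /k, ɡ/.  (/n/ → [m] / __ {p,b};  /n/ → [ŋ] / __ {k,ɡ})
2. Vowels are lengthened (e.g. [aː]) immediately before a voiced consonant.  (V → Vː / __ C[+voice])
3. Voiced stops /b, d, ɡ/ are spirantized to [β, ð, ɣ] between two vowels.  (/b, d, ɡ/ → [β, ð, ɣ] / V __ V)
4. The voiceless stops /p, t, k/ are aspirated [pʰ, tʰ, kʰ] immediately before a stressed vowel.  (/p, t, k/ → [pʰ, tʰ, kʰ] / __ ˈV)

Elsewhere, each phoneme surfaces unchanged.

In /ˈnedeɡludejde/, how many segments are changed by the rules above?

Segments that undergo a rule: /e/ → [eː] (rule 2); /d/ → [ð] (rule 3); /e/ → [eː] (rule 2); /u/ → [uː] (rule 2); /d/ → [ð] (rule 3); /e/ → [eː] (rule 2).
All other segments surface unchanged.

6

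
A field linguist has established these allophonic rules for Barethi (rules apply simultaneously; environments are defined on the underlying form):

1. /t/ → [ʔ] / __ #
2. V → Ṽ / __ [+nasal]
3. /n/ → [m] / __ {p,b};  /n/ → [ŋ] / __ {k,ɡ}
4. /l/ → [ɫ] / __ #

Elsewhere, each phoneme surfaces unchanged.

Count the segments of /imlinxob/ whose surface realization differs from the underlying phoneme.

2

Segments that undergo a rule: /i/ → [ĩ] (rule 2); /i/ → [ĩ] (rule 2).
All other segments surface unchanged.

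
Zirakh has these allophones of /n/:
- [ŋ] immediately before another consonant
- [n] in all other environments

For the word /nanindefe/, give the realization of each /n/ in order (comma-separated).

[n], [n], [ŋ]

Occurrence 1 (position 1): no conditioning environment matches → elsewhere allophone [n].
Occurrence 2 (position 3): no conditioning environment matches → elsewhere allophone [n].
Occurrence 3 (position 5): immediately before another consonant → [ŋ].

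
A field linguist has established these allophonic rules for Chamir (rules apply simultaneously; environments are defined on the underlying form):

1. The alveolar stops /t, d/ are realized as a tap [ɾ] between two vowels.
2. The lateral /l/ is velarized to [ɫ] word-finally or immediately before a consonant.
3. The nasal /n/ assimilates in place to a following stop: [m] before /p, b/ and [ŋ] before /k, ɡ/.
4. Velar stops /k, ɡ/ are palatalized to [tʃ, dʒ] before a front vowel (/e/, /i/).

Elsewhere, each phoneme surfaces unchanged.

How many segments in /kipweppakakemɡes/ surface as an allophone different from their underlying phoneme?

Segments that undergo a rule: /k/ → [tʃ] (rule 4); /k/ → [tʃ] (rule 4); /ɡ/ → [dʒ] (rule 4).
All other segments surface unchanged.

3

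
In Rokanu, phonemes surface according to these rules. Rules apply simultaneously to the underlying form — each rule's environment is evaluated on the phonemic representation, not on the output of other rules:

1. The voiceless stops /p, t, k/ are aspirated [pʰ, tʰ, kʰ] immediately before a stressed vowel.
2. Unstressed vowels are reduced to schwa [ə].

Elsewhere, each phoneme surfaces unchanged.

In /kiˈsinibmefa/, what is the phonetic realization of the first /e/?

[ə]

Rule 2 applies to /e/ (between /m/ and /f/: in an unstressed syllable) → [ə].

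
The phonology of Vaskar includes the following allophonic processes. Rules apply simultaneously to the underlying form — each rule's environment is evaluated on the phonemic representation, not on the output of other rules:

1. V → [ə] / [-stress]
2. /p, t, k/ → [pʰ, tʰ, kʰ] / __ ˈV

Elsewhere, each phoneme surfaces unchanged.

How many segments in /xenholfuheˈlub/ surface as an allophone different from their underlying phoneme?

Segments that undergo a rule: /e/ → [ə] (rule 1); /o/ → [ə] (rule 1); /u/ → [ə] (rule 1); /e/ → [ə] (rule 1).
All other segments surface unchanged.

4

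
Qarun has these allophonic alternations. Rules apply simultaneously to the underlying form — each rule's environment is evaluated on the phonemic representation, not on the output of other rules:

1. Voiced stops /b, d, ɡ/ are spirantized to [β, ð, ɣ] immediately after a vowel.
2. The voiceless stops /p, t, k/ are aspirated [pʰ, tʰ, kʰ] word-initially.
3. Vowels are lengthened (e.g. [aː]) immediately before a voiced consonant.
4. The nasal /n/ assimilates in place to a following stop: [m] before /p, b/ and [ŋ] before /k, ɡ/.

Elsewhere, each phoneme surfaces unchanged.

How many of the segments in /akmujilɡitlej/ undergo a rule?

Segments that undergo a rule: /u/ → [uː] (rule 3); /i/ → [iː] (rule 3); /e/ → [eː] (rule 3).
All other segments surface unchanged.

3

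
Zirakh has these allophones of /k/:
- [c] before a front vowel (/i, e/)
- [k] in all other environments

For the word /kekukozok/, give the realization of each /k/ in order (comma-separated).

[c], [k], [k], [k]

Occurrence 1 (position 1): before a front vowel → [c].
Occurrence 2 (position 3): no conditioning environment matches → elsewhere allophone [k].
Occurrence 3 (position 5): no conditioning environment matches → elsewhere allophone [k].
Occurrence 4 (position 9): no conditioning environment matches → elsewhere allophone [k].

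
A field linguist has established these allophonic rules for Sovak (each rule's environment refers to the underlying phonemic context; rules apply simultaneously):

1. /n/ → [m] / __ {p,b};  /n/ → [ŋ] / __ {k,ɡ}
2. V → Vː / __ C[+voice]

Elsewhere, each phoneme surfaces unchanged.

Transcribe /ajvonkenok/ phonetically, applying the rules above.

[aːjvoːŋkeːnok]

/a/ (word-initial): before a voiced consonant, so rule 2 applies → [aː].
Rule 2 applies to /o/ (between /v/ and /n/: before a voiced consonant) → [oː].
/n/ meets the environment for rule 1 (before a labial or velar stop) → [ŋ].
Rule 2 applies to /e/ (between /k/ and /n/: before a voiced consonant) → [eː].
/n/ — between /e/ and /o/; rule 1 does not apply here → [n].
/o/ (between /n/ and /k/) is in the target of rule 2 but the environment (before a voiced consonant) is not met → [o].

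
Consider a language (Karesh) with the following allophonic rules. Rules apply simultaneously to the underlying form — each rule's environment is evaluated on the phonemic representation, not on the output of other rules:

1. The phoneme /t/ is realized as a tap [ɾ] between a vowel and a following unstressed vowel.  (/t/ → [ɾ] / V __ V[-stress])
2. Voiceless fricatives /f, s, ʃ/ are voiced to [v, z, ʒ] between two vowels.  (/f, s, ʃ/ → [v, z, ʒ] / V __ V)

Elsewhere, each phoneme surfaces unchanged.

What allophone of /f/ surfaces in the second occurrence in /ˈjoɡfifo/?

[v]

/f/ (between /i/ and /o/): between two vowels, so rule 2 applies → [v].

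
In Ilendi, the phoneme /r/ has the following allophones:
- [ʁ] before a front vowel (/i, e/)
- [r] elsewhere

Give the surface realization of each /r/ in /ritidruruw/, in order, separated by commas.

[ʁ], [r], [r]

Occurrence 1 (position 1): before a front vowel (/i, e/) → [ʁ].
Occurrence 2 (position 6): no conditioning environment matches → elsewhere allophone [r].
Occurrence 3 (position 8): no conditioning environment matches → elsewhere allophone [r].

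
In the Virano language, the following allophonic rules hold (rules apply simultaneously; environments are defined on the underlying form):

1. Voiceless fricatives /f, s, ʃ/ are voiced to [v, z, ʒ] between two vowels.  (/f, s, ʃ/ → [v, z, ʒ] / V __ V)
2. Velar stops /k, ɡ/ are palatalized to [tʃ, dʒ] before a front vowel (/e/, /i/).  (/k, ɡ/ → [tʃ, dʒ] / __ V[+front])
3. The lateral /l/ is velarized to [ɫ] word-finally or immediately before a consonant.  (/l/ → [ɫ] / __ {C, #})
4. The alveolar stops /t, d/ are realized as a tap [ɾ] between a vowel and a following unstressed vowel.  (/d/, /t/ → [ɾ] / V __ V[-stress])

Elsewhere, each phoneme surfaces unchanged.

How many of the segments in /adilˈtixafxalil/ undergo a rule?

Segments that undergo a rule: /d/ → [ɾ] (rule 4); /l/ → [ɫ] (rule 3); /l/ → [ɫ] (rule 3).
All other segments surface unchanged.

3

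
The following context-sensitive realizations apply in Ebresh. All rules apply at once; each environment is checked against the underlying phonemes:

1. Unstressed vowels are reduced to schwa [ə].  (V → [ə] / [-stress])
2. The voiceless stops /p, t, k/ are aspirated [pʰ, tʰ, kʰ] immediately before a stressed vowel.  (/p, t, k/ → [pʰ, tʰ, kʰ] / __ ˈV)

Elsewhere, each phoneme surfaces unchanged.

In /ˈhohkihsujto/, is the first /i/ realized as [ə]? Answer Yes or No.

Yes

/i/ (between /k/ and /h/): in an unstressed syllable, so rule 1 applies → [ə].
The actual realization is [ə], which matches [ə].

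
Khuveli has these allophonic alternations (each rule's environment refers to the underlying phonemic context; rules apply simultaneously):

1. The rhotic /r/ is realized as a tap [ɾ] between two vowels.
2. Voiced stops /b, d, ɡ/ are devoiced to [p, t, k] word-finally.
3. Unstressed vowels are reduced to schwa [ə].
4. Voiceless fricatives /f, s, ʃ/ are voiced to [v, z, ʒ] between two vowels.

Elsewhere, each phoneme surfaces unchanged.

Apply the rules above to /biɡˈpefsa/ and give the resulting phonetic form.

[bəɡˈpefsə]

/b/ (word-initial) is in the target of rule 2 but the environment (word-finally) is not met → [b].
/i/ meets the environment for rule 3 (in an unstressed syllable) → [ə].
/ɡ/ — between /i/ and /p/; rule 2 does not apply here → [ɡ].
/p/ — not in any rule's target class → [p].
/e/ — between /p/ and /f/; rule 3 does not apply here → [e].
/f/ (between /e/ and /s/) is in the target of rule 4 but the environment (between two vowels) is not met → [f].
/s/ (between /f/ and /a/) fails the environment for rule 4, so it stays [s].
/a/ — word-final, in an unstressed syllable — surfaces as [ə] (rule 3).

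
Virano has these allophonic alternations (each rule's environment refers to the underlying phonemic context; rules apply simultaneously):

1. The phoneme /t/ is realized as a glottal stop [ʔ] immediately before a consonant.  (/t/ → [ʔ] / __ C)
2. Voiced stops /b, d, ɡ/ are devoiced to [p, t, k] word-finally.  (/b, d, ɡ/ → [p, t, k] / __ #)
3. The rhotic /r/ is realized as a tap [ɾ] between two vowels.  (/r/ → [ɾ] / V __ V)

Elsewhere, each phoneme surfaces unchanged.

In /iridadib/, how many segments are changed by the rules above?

2

Segments that undergo a rule: /r/ → [ɾ] (rule 3); /b/ → [p] (rule 2).
All other segments surface unchanged.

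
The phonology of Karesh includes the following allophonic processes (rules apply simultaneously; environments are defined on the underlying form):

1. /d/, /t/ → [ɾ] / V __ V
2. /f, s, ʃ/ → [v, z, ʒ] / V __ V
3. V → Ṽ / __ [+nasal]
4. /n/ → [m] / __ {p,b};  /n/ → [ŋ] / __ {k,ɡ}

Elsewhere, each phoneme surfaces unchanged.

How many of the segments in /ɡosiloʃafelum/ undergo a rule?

Segments that undergo a rule: /s/ → [z] (rule 2); /ʃ/ → [ʒ] (rule 2); /f/ → [v] (rule 2); /u/ → [ũ] (rule 3).
All other segments surface unchanged.

4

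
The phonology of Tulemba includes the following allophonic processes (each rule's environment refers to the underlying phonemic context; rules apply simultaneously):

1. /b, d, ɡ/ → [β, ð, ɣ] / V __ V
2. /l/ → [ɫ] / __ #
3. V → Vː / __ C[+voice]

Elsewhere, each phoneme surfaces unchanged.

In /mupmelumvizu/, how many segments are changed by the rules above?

Segments that undergo a rule: /e/ → [eː] (rule 3); /u/ → [uː] (rule 3); /i/ → [iː] (rule 3).
All other segments surface unchanged.

3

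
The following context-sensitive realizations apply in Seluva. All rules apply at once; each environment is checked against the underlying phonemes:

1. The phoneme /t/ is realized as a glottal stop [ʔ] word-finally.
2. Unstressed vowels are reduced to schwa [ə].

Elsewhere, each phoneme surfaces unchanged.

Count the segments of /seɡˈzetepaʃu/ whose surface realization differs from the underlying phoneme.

Segments that undergo a rule: /e/ → [ə] (rule 2); /e/ → [ə] (rule 2); /a/ → [ə] (rule 2); /u/ → [ə] (rule 2).
All other segments surface unchanged.

4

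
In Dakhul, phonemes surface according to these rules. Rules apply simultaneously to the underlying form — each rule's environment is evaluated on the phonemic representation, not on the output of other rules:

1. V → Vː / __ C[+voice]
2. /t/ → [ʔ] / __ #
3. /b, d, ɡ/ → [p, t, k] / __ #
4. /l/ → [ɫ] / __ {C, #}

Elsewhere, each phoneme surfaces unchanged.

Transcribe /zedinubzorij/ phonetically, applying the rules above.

/e/ (between /z/ and /d/) occurs before a voiced consonant → [eː] by rule 1.
/d/ (between /e/ and /i/) fails the environment for rule 3, so it stays [d].
Rule 1 applies to /i/ (between /d/ and /n/: before a voiced consonant) → [iː].
/u/ (between /n/ and /b/) occurs before a voiced consonant → [uː] by rule 1.
/b/ (between /u/ and /z/): rule 3 targets it, but not word-finally → unchanged [b].
/o/ — between /z/ and /r/, before a voiced consonant — surfaces as [oː] (rule 1).
/i/ — between /r/ and /j/, before a voiced consonant — surfaces as [iː] (rule 1).

[zeːdiːnuːbzoːriːj]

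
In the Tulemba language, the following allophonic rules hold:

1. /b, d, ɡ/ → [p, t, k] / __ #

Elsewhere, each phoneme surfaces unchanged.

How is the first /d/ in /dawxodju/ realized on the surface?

[d]

/d/ — word-initial; rule 1 does not apply here → [d].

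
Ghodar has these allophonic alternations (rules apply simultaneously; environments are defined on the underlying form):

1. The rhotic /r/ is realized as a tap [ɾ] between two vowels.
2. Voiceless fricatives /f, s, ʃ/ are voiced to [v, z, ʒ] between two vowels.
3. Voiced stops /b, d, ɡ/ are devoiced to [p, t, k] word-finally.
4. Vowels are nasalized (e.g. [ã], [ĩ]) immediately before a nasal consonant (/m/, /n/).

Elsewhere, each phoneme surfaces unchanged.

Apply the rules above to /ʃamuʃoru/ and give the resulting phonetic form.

/ʃ/ — word-initial; rule 2 does not apply here → [ʃ].
/a/ meets the environment for rule 4 (before a nasal consonant) → [ã].
/m/ (between /a/ and /u/) is unaffected → [m].
/u/ (between /m/ and /ʃ/): rule 4 targets it, but not before a nasal consonant → unchanged [u].
/ʃ/ (between /u/ and /o/): between two vowels, so rule 2 applies → [ʒ].
/o/ (between /ʃ/ and /r/) fails the environment for rule 4, so it stays [o].
Rule 1 applies to /r/ (between /o/ and /u/: between two vowels) → [ɾ].
/u/ (word-final) fails the environment for rule 4, so it stays [u].

[ʃãmuʒoɾu]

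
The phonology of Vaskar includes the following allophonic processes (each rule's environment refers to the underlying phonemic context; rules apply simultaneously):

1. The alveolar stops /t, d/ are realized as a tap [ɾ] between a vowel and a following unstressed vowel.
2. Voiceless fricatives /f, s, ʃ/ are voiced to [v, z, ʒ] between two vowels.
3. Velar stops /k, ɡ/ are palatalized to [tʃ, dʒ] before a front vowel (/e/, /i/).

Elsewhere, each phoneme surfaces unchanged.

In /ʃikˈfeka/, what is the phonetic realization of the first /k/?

/k/ (between /i/ and /f/) is in the target of rule 3 but the environment (before a front vowel) is not met → [k].

[k]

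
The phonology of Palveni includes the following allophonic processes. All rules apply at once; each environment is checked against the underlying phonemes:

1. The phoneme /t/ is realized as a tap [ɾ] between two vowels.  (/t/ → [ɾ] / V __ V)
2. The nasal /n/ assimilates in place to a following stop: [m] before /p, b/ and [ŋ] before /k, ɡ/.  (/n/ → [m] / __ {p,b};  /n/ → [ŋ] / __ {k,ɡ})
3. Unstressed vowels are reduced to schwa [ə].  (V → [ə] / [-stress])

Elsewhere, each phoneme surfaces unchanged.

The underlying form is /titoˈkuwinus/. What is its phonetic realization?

/t/ — word-initial; rule 1 does not apply here → [t].
/i/ (between /t/ and /t/): in an unstressed syllable, so rule 3 applies → [ə].
Rule 1 applies to /t/ (between /i/ and /o/: between two vowels) → [ɾ].
/o/ meets the environment for rule 3 (in an unstressed syllable) → [ə].
/k/ (between /o/ and /u/): no rule targets it → [k].
/u/ (between /k/ and /w/) is in the target of rule 3 but the environment (in an unstressed syllable) is not met → [u].
/w/ (between /u/ and /i/) is unaffected → [w].
/i/ — between /w/ and /n/, in an unstressed syllable — surfaces as [ə] (rule 3).
/n/ — between /i/ and /u/; rule 2 does not apply here → [n].
/u/ (between /n/ and /s/): in an unstressed syllable, so rule 3 applies → [ə].
/s/ (word-final) is unaffected → [s].

[təɾəˈkuwənəs]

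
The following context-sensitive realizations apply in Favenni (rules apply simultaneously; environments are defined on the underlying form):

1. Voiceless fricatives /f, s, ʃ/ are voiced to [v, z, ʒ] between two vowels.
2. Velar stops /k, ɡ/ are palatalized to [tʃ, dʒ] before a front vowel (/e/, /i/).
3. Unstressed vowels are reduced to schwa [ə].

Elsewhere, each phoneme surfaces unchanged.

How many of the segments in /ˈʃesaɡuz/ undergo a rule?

Segments that undergo a rule: /s/ → [z] (rule 1); /a/ → [ə] (rule 3); /u/ → [ə] (rule 3).
All other segments surface unchanged.

3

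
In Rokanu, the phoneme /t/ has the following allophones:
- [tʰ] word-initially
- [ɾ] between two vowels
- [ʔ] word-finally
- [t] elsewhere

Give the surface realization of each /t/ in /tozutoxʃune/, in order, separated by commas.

[tʰ], [ɾ]

Occurrence 1 (position 1): word-initially → [tʰ].
Occurrence 2 (position 5): between two vowels → [ɾ].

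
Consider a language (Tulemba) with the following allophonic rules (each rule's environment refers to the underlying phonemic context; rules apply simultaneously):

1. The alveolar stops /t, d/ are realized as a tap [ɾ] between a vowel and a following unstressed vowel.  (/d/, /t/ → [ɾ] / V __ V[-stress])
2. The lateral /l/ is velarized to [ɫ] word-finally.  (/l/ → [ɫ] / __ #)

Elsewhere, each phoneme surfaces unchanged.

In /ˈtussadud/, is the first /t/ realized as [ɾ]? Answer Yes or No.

No

/t/ (word-initial): rule 1 targets it, but not between a vowel and a following unstressed vowel → unchanged [t].
The actual realization is [t], not [ɾ].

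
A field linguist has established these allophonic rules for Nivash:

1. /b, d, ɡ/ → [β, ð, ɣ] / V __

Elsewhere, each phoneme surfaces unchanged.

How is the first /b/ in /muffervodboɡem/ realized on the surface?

[b]

/b/ (between /d/ and /o/): rule 1 targets it, but not immediately after a vowel → unchanged [b].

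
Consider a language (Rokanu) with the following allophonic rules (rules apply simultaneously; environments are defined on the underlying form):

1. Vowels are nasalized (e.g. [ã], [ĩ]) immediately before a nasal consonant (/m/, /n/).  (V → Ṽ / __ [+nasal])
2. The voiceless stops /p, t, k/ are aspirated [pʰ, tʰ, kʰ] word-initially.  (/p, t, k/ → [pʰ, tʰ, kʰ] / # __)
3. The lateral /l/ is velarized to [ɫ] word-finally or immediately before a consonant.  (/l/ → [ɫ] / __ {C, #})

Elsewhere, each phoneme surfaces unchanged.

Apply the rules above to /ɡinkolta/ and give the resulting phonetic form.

Rule 1 applies to /i/ (between /ɡ/ and /n/: before a nasal consonant) → [ĩ].
/k/ — between /n/ and /o/; rule 2 does not apply here → [k].
/o/ (between /k/ and /l/) is in the target of rule 1 but the environment (before a nasal consonant) is not met → [o].
/l/ (between /o/ and /t/) occurs word-finally or immediately before a consonant → [ɫ] by rule 3.
/t/ (between /l/ and /a/) fails the environment for rule 2, so it stays [t].
/a/ — word-final; rule 1 does not apply here → [a].

[ɡĩnkoɫta]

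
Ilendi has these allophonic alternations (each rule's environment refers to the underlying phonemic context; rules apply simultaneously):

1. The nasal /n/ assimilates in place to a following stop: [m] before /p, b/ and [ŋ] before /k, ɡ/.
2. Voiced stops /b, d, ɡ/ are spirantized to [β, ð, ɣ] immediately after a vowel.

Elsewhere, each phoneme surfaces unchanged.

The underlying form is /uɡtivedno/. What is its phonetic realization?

[uɣtiveðno]

/u/ (word-initial) is unaffected → [u].
Rule 2 applies to /ɡ/ (between /u/ and /t/: immediately after a vowel) → [ɣ].
/t/ (between /ɡ/ and /i/): no rule targets it → [t].
/i/ stays [i].
/v/ stays [v].
/e/ stays [e].
/d/ meets the environment for rule 2 (immediately after a vowel) → [ð].
/n/ (between /d/ and /o/) fails the environment for rule 1, so it stays [n].
/o/ (word-final) is unaffected → [o].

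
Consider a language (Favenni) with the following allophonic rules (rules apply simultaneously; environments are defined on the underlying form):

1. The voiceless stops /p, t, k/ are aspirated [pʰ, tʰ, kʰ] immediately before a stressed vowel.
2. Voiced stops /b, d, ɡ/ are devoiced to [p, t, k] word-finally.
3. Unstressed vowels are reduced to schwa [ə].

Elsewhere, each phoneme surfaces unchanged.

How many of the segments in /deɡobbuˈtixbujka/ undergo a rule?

6

Segments that undergo a rule: /e/ → [ə] (rule 3); /o/ → [ə] (rule 3); /u/ → [ə] (rule 3); /t/ → [tʰ] (rule 1); /u/ → [ə] (rule 3); /a/ → [ə] (rule 3).
All other segments surface unchanged.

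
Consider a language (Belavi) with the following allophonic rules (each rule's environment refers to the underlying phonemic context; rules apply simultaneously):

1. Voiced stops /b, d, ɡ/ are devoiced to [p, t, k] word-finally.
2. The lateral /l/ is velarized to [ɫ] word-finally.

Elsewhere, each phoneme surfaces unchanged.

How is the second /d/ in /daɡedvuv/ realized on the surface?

/d/ — between /e/ and /v/; rule 1 does not apply here → [d].

[d]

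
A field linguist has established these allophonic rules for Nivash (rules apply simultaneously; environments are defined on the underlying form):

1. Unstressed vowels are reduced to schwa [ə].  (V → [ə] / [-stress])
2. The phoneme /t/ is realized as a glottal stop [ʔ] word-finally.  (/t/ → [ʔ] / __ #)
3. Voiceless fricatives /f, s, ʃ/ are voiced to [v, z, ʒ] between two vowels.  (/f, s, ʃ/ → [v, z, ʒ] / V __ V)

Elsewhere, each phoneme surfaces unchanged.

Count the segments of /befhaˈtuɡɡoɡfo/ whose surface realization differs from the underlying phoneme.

Segments that undergo a rule: /e/ → [ə] (rule 1); /a/ → [ə] (rule 1); /o/ → [ə] (rule 1); /o/ → [ə] (rule 1).
All other segments surface unchanged.

4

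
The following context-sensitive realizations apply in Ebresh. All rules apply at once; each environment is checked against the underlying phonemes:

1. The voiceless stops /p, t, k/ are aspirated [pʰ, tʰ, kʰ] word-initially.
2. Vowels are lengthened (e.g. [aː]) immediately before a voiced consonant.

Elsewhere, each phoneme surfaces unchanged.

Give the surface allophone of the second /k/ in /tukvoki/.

[k]

/k/ (between /o/ and /i/) is in the target of rule 1 but the environment (word-initially) is not met → [k].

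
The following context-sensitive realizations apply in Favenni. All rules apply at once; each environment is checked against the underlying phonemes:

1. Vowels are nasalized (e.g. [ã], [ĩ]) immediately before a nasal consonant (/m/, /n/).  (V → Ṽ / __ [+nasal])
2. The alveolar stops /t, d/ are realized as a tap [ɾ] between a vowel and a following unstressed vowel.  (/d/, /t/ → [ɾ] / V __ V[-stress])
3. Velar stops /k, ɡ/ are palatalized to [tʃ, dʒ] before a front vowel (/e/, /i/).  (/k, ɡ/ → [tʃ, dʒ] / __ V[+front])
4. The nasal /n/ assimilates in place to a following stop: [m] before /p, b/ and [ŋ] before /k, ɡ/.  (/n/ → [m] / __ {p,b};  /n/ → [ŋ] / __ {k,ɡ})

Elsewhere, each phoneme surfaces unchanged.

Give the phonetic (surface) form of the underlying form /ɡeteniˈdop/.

/ɡ/ (word-initial) occurs before a front vowel → [dʒ] by rule 3.
/e/ (between /ɡ/ and /t/) is in the target of rule 1 but the environment (before a nasal consonant) is not met → [e].
/t/ (between /e/ and /e/): between a vowel and a following unstressed vowel, so rule 2 applies → [ɾ].
/e/ (between /t/ and /n/) occurs before a nasal consonant → [ẽ] by rule 1.
/n/ (between /e/ and /i/) fails the environment for rule 4, so it stays [n].
/i/ (between /n/ and /d/) fails the environment for rule 1, so it stays [i].
/d/ (between /i/ and /o/): rule 2 targets it, but not between a vowel and a following unstressed vowel → unchanged [d].
/o/ (between /d/ and /p/): rule 1 targets it, but not before a nasal consonant → unchanged [o].
/p/ (word-final) is unaffected → [p].

[dʒeɾẽniˈdop]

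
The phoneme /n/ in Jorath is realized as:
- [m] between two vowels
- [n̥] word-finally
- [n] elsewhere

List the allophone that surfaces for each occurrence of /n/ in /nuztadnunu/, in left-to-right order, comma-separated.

Occurrence 1 (position 1): no conditioning environment matches → elsewhere allophone [n].
Occurrence 2 (position 7): no conditioning environment matches → elsewhere allophone [n].
Occurrence 3 (position 9): between two vowels → [m].

[n], [n], [m]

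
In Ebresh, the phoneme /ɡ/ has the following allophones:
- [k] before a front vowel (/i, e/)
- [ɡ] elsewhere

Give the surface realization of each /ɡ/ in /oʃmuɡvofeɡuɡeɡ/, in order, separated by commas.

[ɡ], [ɡ], [k], [ɡ]

Occurrence 1 (position 5): no conditioning environment matches → elsewhere allophone [ɡ].
Occurrence 2 (position 10): no conditioning environment matches → elsewhere allophone [ɡ].
Occurrence 3 (position 12): before a front vowel (/i, e/) → [k].
Occurrence 4 (position 14): no conditioning environment matches → elsewhere allophone [ɡ].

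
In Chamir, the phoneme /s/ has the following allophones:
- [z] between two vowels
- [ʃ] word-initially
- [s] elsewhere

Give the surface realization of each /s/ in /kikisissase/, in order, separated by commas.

Occurrence 1 (position 5): between two vowels → [z].
Occurrence 2 (position 7): no conditioning environment matches → elsewhere allophone [s].
Occurrence 3 (position 8): no conditioning environment matches → elsewhere allophone [s].
Occurrence 4 (position 10): between two vowels → [z].

[z], [s], [s], [z]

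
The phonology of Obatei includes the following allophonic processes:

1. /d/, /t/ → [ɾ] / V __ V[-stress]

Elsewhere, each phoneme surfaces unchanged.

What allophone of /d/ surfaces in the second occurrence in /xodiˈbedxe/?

[d]

/d/ (between /e/ and /x/) fails the environment for rule 1, so it stays [d].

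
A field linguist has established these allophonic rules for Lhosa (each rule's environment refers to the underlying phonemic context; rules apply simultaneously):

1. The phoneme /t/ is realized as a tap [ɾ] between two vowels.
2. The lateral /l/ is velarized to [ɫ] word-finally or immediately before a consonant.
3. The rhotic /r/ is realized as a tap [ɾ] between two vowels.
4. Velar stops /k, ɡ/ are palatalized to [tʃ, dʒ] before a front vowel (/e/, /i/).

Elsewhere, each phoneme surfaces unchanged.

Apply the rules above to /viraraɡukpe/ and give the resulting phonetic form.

/v/ (word-initial) is unaffected → [v].
/i/ (between /v/ and /r/): no rule targets it → [i].
/r/ (between /i/ and /a/): between two vowels, so rule 3 applies → [ɾ].
/a/ (between /r/ and /r/): no rule targets it → [a].
/r/ (between /a/ and /a/) occurs between two vowels → [ɾ] by rule 3.
/a/ stays [a].
/ɡ/ (between /a/ and /u/) is in the target of rule 4 but the environment (before a front vowel) is not met → [ɡ].
/u/ (between /ɡ/ and /k/) is unaffected → [u].
/k/ — between /u/ and /p/; rule 4 does not apply here → [k].
/p/ — not in any rule's target class → [p].
/e/ (word-final) is unaffected → [e].

[viɾaɾaɡukpe]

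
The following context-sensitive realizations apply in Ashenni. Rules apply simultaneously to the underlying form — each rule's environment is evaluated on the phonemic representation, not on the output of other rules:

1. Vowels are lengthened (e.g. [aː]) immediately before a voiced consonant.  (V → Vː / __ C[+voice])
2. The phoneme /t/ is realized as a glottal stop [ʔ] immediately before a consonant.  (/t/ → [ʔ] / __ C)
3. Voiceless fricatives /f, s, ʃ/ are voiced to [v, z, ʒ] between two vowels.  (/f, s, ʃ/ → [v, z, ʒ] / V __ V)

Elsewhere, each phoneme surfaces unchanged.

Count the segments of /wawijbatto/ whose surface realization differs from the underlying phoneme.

3

Segments that undergo a rule: /a/ → [aː] (rule 1); /i/ → [iː] (rule 1); /t/ → [ʔ] (rule 2).
All other segments surface unchanged.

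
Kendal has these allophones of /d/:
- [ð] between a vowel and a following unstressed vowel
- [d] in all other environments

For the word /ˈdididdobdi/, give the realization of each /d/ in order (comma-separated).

Occurrence 1 (position 1): no conditioning environment matches → elsewhere allophone [d].
Occurrence 2 (position 3): between a vowel and a following unstressed vowel → [ð].
Occurrence 3 (position 5): no conditioning environment matches → elsewhere allophone [d].
Occurrence 4 (position 6): no conditioning environment matches → elsewhere allophone [d].
Occurrence 5 (position 9): no conditioning environment matches → elsewhere allophone [d].

[d], [ð], [d], [d], [d]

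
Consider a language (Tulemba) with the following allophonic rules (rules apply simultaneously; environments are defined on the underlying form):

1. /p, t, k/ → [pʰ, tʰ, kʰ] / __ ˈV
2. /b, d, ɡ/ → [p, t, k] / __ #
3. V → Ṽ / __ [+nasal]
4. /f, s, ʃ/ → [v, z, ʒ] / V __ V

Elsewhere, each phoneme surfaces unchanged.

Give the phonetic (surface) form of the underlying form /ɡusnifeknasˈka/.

/ɡ/ (word-initial): rule 2 targets it, but not word-finally → unchanged [ɡ].
/u/ — between /ɡ/ and /s/; rule 3 does not apply here → [u].
/s/ (between /u/ and /n/) fails the environment for rule 4, so it stays [s].
/n/ stays [n].
/i/ (between /n/ and /f/): rule 3 targets it, but not before a nasal consonant → unchanged [i].
/f/ meets the environment for rule 4 (between two vowels) → [v].
/e/ (between /f/ and /k/) is in the target of rule 3 but the environment (before a nasal consonant) is not met → [e].
/k/ (between /e/ and /n/) is in the target of rule 1 but the environment (immediately before a stressed vowel) is not met → [k].
/n/ stays [n].
/a/ (between /n/ and /s/) fails the environment for rule 3, so it stays [a].
/s/ — between /a/ and /k/; rule 4 does not apply here → [s].
/k/ (between /s/ and /a/): immediately before a stressed vowel, so rule 1 applies → [kʰ].
/a/ — word-final; rule 3 does not apply here → [a].

[ɡusniveknasˈkʰa]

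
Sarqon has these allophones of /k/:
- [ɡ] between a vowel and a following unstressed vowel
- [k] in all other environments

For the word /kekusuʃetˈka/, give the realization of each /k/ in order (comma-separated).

Occurrence 1 (position 1): no conditioning environment matches → elsewhere allophone [k].
Occurrence 2 (position 3): between a vowel and a following unstressed vowel → [ɡ].
Occurrence 3 (position 10): no conditioning environment matches → elsewhere allophone [k].

[k], [ɡ], [k]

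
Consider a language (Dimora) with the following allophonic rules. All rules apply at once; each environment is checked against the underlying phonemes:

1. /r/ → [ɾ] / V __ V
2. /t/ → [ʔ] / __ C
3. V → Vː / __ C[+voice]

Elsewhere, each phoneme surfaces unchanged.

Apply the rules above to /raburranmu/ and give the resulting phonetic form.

[raːbuːrraːnmu]

/r/ (word-initial) fails the environment for rule 1, so it stays [r].
Rule 3 applies to /a/ (between /r/ and /b/: before a voiced consonant) → [aː].
/u/ meets the environment for rule 3 (before a voiced consonant) → [uː].
/r/ — between /u/ and /r/; rule 1 does not apply here → [r].
/r/ (between /r/ and /a/) fails the environment for rule 1, so it stays [r].
/a/ — between /r/ and /n/, before a voiced consonant — surfaces as [aː] (rule 3).
/u/ (word-final) is in the target of rule 3 but the environment (before a voiced consonant) is not met → [u].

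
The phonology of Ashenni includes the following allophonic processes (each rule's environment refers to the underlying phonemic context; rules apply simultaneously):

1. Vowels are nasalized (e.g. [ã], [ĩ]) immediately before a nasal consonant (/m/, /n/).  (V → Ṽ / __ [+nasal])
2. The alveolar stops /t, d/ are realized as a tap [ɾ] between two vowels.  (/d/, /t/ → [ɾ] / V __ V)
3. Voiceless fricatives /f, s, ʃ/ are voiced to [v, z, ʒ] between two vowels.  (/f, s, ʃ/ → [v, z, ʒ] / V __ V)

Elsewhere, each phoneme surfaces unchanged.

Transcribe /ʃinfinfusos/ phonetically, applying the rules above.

/ʃ/ (word-initial) is in the target of rule 3 but the environment (between two vowels) is not met → [ʃ].
Rule 1 applies to /i/ (between /ʃ/ and /n/: before a nasal consonant) → [ĩ].
/f/ — between /n/ and /i/; rule 3 does not apply here → [f].
/i/ (between /f/ and /n/) occurs before a nasal consonant → [ĩ] by rule 1.
/f/ (between /n/ and /u/) is in the target of rule 3 but the environment (between two vowels) is not met → [f].
/u/ (between /f/ and /s/) is in the target of rule 1 but the environment (before a nasal consonant) is not met → [u].
Rule 3 applies to /s/ (between /u/ and /o/: between two vowels) → [z].
/o/ — between /s/ and /s/; rule 1 does not apply here → [o].
/s/ (word-final) is in the target of rule 3 but the environment (between two vowels) is not met → [s].

[ʃĩnfĩnfuzos]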